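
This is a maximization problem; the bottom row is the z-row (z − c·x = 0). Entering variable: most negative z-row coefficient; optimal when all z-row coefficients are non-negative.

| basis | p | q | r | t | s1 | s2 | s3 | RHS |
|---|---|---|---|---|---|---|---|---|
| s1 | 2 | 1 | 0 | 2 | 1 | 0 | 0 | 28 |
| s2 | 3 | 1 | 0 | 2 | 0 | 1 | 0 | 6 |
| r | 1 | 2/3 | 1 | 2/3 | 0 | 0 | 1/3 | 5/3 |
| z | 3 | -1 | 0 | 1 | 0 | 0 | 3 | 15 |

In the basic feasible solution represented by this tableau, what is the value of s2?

s2 is basic (row 2); its value is the RHS of that row, 6.

6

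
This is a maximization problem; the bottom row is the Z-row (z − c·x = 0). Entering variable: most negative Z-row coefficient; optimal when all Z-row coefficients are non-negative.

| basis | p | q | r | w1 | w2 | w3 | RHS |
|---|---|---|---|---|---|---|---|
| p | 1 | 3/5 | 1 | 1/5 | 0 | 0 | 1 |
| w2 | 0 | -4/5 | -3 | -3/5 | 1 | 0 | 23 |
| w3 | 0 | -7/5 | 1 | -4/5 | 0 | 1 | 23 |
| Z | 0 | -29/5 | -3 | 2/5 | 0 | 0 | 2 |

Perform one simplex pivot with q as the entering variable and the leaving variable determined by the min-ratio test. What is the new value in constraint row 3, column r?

10/3

Ratio test on column q — row 1: 1/(3/5) = 5/3; row 2: entry -4/5 ≤ 0; row 3: entry -7/5 ≤ 0. Minimum is 5/3 at row 1 (p leaves); pivot element 3/5.
Divide row 1 by 3/5; eliminate column q from the other rows.
Row 3 update in column r: 1 − (-7/5)·(5/3) = 10/3.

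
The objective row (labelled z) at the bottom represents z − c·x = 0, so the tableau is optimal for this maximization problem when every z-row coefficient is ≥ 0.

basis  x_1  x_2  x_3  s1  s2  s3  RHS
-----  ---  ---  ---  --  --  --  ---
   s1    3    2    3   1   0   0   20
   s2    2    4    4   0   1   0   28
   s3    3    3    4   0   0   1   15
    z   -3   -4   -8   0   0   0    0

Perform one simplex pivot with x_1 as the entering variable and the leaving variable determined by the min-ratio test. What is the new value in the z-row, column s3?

1

Ratio test on column x_1 — row 1: 20/3 = 20/3; row 2: 28/2 = 14; row 3: 15/3 = 5. Minimum is 5 at row 3 (s3 leaves); pivot element 3.
Divide row 3 by 3; eliminate column x_1 from the other rows.
z-row update in column s3: 0 − (-3)·(1/3) = 1.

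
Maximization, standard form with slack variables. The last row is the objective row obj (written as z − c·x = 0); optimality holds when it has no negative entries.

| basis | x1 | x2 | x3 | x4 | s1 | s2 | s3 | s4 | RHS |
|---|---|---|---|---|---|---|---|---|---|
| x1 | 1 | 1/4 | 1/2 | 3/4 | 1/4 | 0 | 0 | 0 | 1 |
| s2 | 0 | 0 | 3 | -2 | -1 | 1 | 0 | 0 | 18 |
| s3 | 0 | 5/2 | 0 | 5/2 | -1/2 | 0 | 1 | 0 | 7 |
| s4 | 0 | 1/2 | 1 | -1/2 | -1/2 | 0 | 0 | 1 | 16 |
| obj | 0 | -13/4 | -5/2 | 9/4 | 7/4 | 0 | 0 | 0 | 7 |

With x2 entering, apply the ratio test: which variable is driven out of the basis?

s3

Column x2 entries and ratios — x1: 1/(1/4) = 4; s2: 0 ≤ 0, skip; s3: 7/(5/2) = 14/5; s4: 16/(1/2) = 32.
Smallest ratio is 14/5 in the row of s3, so s3 leaves.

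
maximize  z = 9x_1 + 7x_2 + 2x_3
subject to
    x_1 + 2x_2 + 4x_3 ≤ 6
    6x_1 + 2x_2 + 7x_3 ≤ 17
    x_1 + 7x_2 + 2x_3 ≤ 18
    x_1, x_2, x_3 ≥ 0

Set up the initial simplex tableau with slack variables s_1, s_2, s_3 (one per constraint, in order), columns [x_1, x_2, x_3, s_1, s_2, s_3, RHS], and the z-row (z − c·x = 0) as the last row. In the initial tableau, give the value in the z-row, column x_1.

The z-row carries the negated objective coefficients: the x_1 entry is -9.

-9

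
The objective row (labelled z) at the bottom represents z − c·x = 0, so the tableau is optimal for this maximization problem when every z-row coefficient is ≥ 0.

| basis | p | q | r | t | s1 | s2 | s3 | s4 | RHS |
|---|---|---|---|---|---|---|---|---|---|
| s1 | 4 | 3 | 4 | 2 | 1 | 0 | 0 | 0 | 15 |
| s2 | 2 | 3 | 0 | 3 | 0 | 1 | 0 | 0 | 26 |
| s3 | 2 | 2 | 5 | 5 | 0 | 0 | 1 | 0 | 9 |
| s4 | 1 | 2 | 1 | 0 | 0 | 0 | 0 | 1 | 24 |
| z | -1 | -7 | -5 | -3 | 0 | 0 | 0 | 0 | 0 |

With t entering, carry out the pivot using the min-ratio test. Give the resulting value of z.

Ratio test on column t — row 1: 15/2 = 15/2; row 2: 26/3 = 26/3; row 3: 9/5 = 9/5; row 4: entry 0 ≤ 0. Minimum is 9/5 at row 3 (s3 leaves); pivot element 5.
Pivot on row 3; the z-row RHS becomes 0 − (-3)·(9/5) = 27/5.

27/5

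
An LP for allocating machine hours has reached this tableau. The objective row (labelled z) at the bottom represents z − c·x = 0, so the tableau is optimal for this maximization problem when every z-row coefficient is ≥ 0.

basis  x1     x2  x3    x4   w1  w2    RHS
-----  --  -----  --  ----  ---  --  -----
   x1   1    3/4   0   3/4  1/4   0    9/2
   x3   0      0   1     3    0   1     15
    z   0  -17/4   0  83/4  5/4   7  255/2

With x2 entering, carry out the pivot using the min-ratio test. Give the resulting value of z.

Ratio test on column x2 — row 1: (9/2)/(3/4) = 6; row 2: entry 0 ≤ 0. Minimum is 6 at row 1 (x1 leaves); pivot element 3/4.
Pivot on row 1; the z-row RHS becomes 255/2 − (-17/4)·6 = 153.

153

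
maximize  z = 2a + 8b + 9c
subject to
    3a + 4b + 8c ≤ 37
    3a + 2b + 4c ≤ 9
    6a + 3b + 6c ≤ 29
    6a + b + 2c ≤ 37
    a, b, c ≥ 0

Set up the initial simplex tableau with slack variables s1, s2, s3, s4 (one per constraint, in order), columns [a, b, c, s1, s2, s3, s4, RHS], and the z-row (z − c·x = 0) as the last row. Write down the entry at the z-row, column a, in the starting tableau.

-2

The z-row carries the negated objective coefficients: the a entry is -2.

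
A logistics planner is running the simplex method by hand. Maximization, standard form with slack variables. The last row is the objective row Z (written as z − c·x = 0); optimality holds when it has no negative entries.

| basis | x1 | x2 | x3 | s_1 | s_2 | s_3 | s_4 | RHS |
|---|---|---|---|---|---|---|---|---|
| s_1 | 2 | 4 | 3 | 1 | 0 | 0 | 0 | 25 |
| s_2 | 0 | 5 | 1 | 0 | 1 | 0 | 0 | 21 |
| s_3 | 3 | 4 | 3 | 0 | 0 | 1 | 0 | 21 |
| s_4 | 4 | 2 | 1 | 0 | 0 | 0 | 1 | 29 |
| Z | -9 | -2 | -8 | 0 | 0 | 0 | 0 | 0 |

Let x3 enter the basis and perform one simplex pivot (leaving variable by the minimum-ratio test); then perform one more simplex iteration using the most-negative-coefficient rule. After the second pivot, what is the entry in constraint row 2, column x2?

5

Ratio test on column x3 — row 1: 25/3 = 25/3; row 2: 21/1 = 21; row 3: 21/3 = 7; row 4: 29/1 = 29. Minimum is 7 at row 3 (s_3 leaves); pivot element 3.
Divide row 3 by 3; eliminate column x3 from the other rows.
Second iteration: most negative Z-row entry is -1 in column x1, so x1 enters.
Ratio test on column x1 — row 1: entry -1 ≤ 0; row 2: entry -1 ≤ 0; row 3: 7/1 = 7; row 4: 22/3 = 22/3. Minimum is 7 at row 3 (x3 leaves); pivot element 1.
Divide row 3 by 1; eliminate column x1 from the other rows.
After both pivots, the entry at constraint row 2, column x2 is 5.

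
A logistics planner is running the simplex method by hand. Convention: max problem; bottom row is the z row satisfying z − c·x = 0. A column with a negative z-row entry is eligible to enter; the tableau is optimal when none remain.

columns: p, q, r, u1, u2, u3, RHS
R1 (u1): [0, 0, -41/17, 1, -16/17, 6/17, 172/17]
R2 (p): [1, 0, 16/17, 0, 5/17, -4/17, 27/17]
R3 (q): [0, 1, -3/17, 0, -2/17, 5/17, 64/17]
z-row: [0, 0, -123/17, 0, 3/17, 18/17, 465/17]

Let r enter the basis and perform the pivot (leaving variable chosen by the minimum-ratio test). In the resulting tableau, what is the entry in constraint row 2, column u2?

Ratio test on column r — row 1: entry -41/17 ≤ 0; row 2: (27/17)/(16/17) = 27/16; row 3: entry -3/17 ≤ 0. Minimum is 27/16 at row 2 (p leaves); pivot element 16/17.
Divide row 2 by 16/17; eliminate column r from the other rows.
In the new row 2, the u2 entry is the old entry divided by the pivot: (5/17)/(16/17) = 5/16.

5/16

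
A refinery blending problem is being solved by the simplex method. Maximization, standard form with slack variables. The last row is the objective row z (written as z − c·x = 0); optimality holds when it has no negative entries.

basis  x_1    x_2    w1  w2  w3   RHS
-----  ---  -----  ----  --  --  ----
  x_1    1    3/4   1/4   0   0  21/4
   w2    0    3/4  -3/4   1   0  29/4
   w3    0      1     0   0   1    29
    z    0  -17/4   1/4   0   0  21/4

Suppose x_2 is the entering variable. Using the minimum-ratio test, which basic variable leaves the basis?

x_1

Column x_2 entries and ratios — x_1: (21/4)/(3/4) = 7; w2: (29/4)/(3/4) = 29/3; w3: 29/1 = 29.
Smallest ratio is 7 in the row of x_1, so x_1 leaves.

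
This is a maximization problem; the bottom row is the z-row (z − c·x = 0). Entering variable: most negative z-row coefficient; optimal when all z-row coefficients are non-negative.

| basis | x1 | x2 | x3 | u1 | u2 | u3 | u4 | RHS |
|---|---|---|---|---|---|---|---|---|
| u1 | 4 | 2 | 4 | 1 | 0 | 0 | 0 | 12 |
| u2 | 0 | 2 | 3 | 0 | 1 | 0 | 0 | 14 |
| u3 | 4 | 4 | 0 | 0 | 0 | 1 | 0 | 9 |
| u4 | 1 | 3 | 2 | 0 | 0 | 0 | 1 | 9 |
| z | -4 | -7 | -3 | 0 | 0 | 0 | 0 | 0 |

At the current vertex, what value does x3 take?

x3 is not in the basis, so in the current basic feasible solution x3 = 0.

0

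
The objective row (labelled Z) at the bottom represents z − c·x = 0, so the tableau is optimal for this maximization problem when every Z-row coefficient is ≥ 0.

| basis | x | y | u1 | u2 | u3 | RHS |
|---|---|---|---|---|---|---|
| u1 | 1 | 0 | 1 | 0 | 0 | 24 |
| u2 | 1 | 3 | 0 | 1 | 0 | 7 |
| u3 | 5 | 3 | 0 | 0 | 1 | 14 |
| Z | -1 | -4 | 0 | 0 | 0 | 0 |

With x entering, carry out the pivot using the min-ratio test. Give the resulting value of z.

14/5

Ratio test on column x — row 1: 24/1 = 24; row 2: 7/1 = 7; row 3: 14/5 = 14/5. Minimum is 14/5 at row 3 (u3 leaves); pivot element 5.
Pivot on row 3; the Z-row RHS becomes 0 − (-1)·(14/5) = 14/5.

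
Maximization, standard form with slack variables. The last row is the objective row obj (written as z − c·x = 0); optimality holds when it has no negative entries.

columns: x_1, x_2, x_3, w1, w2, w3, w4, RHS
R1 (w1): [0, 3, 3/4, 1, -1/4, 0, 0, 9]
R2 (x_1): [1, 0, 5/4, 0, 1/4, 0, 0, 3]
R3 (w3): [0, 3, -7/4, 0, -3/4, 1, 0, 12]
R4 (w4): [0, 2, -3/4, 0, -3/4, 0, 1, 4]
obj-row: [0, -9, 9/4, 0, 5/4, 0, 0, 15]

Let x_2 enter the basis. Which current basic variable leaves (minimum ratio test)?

Column x_2 entries and ratios — w1: 9/3 = 3; x_1: 0 ≤ 0, skip; w3: 12/3 = 4; w4: 4/2 = 2.
Smallest ratio is 2 in the row of w4, so w4 leaves.

w4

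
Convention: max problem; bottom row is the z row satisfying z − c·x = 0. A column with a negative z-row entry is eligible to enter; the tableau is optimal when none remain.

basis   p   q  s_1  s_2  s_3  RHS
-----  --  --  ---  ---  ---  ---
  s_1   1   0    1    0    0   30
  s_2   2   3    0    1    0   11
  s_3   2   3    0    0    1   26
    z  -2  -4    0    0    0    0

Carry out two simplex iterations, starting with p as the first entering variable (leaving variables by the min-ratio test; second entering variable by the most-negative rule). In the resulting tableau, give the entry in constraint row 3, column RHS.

Ratio test on column p — row 1: 30/1 = 30; row 2: 11/2 = 11/2; row 3: 26/2 = 13. Minimum is 11/2 at row 2 (s_2 leaves); pivot element 2.
Divide row 2 by 2; eliminate column p from the other rows.
Second iteration: most negative z-row entry is -1 in column q, so q enters.
Ratio test on column q — row 1: entry -3/2 ≤ 0; row 2: (11/2)/(3/2) = 11/3; row 3: entry 0 ≤ 0. Minimum is 11/3 at row 2 (p leaves); pivot element 3/2.
Divide row 2 by 3/2; eliminate column q from the other rows.
After both pivots, the entry at constraint row 3, column RHS is 15.

15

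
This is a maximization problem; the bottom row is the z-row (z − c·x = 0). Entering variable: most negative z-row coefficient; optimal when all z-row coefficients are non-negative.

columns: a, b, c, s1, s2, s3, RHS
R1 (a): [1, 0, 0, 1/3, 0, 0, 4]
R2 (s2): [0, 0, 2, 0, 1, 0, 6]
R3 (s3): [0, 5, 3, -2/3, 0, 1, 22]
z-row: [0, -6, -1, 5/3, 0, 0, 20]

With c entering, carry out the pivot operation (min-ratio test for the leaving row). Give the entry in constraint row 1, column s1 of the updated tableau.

Ratio test on column c — row 1: entry 0 ≤ 0; row 2: 6/2 = 3; row 3: 22/3 = 22/3. Minimum is 3 at row 2 (s2 leaves); pivot element 2.
Divide row 2 by 2; eliminate column c from the other rows.
Row 1 update in column s1: 1/3 − 0·0 = 1/3.

1/3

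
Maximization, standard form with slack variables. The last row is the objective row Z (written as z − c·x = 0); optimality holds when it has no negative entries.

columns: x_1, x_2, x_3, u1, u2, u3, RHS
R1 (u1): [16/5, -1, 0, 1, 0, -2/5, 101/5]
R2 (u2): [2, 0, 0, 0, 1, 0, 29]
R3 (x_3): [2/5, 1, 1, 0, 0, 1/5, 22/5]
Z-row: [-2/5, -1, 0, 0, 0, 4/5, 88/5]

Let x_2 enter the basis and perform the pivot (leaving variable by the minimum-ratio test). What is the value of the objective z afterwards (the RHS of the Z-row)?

Ratio test on column x_2 — row 1: entry -1 ≤ 0; row 2: entry 0 ≤ 0; row 3: (22/5)/1 = 22/5. Minimum is 22/5 at row 3 (x_3 leaves); pivot element 1.
Pivot on row 3; the Z-row RHS becomes 88/5 − (-1)·(22/5) = 22.

22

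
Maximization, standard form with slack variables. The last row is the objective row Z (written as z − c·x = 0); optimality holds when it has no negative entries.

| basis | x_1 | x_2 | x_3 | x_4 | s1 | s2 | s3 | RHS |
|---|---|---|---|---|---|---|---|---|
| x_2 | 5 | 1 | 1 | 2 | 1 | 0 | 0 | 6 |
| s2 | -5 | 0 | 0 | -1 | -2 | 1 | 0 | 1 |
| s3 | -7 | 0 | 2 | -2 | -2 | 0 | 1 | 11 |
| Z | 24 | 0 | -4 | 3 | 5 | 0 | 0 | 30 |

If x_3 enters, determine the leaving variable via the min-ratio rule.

Column x_3 entries and ratios — x_2: 6/1 = 6; s2: 0 ≤ 0, skip; s3: 11/2 = 11/2.
Smallest ratio is 11/2 in the row of s3, so s3 leaves.

s3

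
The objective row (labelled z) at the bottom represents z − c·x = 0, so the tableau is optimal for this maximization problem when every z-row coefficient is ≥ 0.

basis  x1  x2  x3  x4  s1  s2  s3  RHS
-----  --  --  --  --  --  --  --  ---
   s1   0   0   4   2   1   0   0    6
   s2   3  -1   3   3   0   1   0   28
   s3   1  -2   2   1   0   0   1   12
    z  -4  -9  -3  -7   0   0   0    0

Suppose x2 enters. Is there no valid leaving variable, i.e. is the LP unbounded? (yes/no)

yes

Every constraint-row entry in column x2 is ≤ 0, so increasing x2 is unbounded.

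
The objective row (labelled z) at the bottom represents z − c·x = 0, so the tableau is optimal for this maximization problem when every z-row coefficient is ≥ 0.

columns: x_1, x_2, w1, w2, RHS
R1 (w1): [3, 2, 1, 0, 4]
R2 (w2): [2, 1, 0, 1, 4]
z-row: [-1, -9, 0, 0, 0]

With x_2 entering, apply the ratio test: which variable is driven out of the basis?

w1

Column x_2 entries and ratios — w1: 4/2 = 2; w2: 4/1 = 4.
Smallest ratio is 2 in the row of w1, so w1 leaves.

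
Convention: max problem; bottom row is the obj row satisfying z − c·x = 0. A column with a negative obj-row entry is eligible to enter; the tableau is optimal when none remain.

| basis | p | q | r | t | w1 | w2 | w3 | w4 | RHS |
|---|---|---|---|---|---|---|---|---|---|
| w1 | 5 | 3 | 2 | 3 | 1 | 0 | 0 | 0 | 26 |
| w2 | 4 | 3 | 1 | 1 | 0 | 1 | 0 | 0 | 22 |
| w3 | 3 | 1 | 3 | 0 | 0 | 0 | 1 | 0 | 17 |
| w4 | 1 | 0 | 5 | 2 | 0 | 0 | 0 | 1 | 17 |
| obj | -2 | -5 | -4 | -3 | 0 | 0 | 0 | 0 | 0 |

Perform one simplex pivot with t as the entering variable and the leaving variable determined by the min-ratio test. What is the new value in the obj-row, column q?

Ratio test on column t — row 1: 26/3 = 26/3; row 2: 22/1 = 22; row 3: entry 0 ≤ 0; row 4: 17/2 = 17/2. Minimum is 17/2 at row 4 (w4 leaves); pivot element 2.
Divide row 4 by 2; eliminate column t from the other rows.
obj-row update in column q: -5 − (-3)·0 = -5.

-5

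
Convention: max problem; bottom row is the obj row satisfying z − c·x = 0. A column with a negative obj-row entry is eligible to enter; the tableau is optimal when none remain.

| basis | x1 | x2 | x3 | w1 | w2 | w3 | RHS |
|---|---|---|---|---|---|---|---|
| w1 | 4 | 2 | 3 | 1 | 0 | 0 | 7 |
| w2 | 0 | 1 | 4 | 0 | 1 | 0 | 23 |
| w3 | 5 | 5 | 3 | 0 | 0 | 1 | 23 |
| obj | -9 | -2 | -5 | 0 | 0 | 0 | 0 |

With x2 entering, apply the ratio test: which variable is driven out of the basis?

w1

Column x2 entries and ratios — w1: 7/2 = 7/2; w2: 23/1 = 23; w3: 23/5 = 23/5.
Smallest ratio is 7/2 in the row of w1, so w1 leaves.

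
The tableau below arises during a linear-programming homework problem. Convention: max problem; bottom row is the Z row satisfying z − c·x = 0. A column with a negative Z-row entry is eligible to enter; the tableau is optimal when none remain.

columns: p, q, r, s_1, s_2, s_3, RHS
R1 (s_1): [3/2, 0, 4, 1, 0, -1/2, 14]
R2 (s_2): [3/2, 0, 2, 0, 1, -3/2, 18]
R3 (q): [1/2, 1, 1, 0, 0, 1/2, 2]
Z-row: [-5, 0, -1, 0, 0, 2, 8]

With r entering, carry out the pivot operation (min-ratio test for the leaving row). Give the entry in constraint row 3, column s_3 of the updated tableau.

Ratio test on column r — row 1: 14/4 = 7/2; row 2: 18/2 = 9; row 3: 2/1 = 2. Minimum is 2 at row 3 (q leaves); pivot element 1.
Divide row 3 by 1; eliminate column r from the other rows.
In the new row 3, the s_3 entry is the old entry divided by the pivot: (1/2)/1 = 1/2.

1/2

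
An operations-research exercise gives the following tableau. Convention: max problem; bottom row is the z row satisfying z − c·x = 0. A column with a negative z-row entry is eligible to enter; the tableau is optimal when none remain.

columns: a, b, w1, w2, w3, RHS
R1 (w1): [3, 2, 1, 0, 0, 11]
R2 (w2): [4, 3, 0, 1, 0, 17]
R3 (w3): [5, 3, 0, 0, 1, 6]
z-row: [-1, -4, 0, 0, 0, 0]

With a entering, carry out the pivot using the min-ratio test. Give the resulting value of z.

Ratio test on column a — row 1: 11/3 = 11/3; row 2: 17/4 = 17/4; row 3: 6/5 = 6/5. Minimum is 6/5 at row 3 (w3 leaves); pivot element 5.
Pivot on row 3; the z-row RHS becomes 0 − (-1)·(6/5) = 6/5.

6/5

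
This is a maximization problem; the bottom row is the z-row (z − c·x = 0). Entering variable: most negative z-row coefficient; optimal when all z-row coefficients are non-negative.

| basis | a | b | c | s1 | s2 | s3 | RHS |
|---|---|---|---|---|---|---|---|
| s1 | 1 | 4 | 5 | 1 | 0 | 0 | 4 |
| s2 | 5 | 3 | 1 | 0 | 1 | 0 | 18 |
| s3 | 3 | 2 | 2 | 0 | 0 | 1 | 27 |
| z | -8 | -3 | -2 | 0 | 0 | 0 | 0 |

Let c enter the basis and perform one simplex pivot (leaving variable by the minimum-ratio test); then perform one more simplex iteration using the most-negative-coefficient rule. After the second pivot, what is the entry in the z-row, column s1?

1/12

Ratio test on column c — row 1: 4/5 = 4/5; row 2: 18/1 = 18; row 3: 27/2 = 27/2. Minimum is 4/5 at row 1 (s1 leaves); pivot element 5.
Divide row 1 by 5; eliminate column c from the other rows.
Second iteration: most negative z-row entry is -38/5 in column a, so a enters.
Ratio test on column a — row 1: (4/5)/(1/5) = 4; row 2: (86/5)/(24/5) = 43/12; row 3: (127/5)/(13/5) = 127/13. Minimum is 43/12 at row 2 (s2 leaves); pivot element 24/5.
Divide row 2 by 24/5; eliminate column a from the other rows.
After both pivots, the entry at the z-row, column s1 is 1/12.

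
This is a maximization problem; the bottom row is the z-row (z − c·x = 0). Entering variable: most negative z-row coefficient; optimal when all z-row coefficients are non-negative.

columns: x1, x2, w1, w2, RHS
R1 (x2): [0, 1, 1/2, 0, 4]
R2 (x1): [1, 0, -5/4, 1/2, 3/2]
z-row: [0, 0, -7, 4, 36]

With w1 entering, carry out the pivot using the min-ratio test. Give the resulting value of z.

92

Ratio test on column w1 — row 1: 4/(1/2) = 8; row 2: entry -5/4 ≤ 0. Minimum is 8 at row 1 (x2 leaves); pivot element 1/2.
Pivot on row 1; the z-row RHS becomes 36 − (-7)·8 = 92.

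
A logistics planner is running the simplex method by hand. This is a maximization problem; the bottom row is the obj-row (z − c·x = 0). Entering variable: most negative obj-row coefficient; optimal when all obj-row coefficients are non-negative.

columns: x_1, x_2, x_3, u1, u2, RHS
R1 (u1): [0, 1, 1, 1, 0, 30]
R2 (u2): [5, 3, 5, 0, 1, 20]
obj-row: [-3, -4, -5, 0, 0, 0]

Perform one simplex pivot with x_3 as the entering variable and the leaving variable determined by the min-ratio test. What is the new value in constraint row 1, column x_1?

-1

Ratio test on column x_3 — row 1: 30/1 = 30; row 2: 20/5 = 4. Minimum is 4 at row 2 (u2 leaves); pivot element 5.
Divide row 2 by 5; eliminate column x_3 from the other rows.
Row 1 update in column x_1: 0 − 1·1 = -1.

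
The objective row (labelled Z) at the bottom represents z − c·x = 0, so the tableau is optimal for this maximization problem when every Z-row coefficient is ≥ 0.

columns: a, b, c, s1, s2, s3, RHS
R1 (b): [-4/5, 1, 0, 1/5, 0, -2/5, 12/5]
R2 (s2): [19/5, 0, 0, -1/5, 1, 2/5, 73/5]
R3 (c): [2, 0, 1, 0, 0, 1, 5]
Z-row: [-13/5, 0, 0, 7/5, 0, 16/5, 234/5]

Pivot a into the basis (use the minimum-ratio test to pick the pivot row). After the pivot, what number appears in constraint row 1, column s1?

1/5

Ratio test on column a — row 1: entry -4/5 ≤ 0; row 2: (73/5)/(19/5) = 73/19; row 3: 5/2 = 5/2. Minimum is 5/2 at row 3 (c leaves); pivot element 2.
Divide row 3 by 2; eliminate column a from the other rows.
Row 1 update in column s1: 1/5 − (-4/5)·0 = 1/5.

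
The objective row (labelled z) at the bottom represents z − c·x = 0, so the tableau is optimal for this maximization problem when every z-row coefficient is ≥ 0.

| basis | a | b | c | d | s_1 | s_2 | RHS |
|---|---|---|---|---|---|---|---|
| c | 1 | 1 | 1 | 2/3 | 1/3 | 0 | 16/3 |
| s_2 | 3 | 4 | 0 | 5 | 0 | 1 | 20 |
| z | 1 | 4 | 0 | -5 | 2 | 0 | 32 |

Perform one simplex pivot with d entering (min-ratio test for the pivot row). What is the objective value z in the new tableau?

52

Ratio test on column d — row 1: (16/3)/(2/3) = 8; row 2: 20/5 = 4. Minimum is 4 at row 2 (s_2 leaves); pivot element 5.
Pivot on row 2; the z-row RHS becomes 32 − (-5)·4 = 52.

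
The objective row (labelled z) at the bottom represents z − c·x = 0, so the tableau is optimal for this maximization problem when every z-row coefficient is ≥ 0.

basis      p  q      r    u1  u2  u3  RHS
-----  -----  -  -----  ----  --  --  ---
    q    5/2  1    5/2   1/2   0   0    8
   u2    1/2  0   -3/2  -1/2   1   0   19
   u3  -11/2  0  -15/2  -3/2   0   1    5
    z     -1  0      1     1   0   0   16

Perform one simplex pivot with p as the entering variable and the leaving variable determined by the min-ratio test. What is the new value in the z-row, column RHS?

Ratio test on column p — row 1: 8/(5/2) = 16/5; row 2: 19/(1/2) = 38; row 3: entry -11/2 ≤ 0. Minimum is 16/5 at row 1 (q leaves); pivot element 5/2.
Divide row 1 by 5/2; eliminate column p from the other rows.
z-row update in column RHS: 16 − (-1)·(16/5) = 96/5.

96/5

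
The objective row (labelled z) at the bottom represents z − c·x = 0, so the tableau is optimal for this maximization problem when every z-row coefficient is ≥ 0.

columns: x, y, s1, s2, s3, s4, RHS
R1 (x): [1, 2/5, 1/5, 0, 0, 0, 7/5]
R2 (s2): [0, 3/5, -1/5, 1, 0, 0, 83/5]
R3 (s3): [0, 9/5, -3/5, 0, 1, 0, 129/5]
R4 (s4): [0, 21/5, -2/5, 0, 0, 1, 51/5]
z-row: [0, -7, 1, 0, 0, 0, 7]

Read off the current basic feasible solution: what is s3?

s3 is basic (row 3); its value is the RHS of that row, 129/5.

129/5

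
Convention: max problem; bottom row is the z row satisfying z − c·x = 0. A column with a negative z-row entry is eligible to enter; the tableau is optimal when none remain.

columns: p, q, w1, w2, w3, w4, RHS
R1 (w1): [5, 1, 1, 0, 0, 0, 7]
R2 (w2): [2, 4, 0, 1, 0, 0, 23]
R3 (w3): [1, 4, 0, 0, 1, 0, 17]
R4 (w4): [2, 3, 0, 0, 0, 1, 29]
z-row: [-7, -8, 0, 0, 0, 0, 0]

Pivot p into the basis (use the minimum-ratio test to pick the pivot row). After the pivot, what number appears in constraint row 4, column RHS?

Ratio test on column p — row 1: 7/5 = 7/5; row 2: 23/2 = 23/2; row 3: 17/1 = 17; row 4: 29/2 = 29/2. Minimum is 7/5 at row 1 (w1 leaves); pivot element 5.
Divide row 1 by 5; eliminate column p from the other rows.
Row 4 update in column RHS: 29 − 2·(7/5) = 131/5.

131/5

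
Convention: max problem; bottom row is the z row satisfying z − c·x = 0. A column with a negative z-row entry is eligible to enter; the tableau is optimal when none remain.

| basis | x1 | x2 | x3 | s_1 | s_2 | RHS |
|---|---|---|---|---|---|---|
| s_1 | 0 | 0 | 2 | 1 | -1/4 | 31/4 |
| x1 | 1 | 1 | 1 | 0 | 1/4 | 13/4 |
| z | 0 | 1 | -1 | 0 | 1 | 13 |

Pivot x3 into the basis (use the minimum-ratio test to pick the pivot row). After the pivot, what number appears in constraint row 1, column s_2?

Ratio test on column x3 — row 1: (31/4)/2 = 31/8; row 2: (13/4)/1 = 13/4. Minimum is 13/4 at row 2 (x1 leaves); pivot element 1.
Divide row 2 by 1; eliminate column x3 from the other rows.
Row 1 update in column s_2: -1/4 − 2·(1/4) = -3/4.

-3/4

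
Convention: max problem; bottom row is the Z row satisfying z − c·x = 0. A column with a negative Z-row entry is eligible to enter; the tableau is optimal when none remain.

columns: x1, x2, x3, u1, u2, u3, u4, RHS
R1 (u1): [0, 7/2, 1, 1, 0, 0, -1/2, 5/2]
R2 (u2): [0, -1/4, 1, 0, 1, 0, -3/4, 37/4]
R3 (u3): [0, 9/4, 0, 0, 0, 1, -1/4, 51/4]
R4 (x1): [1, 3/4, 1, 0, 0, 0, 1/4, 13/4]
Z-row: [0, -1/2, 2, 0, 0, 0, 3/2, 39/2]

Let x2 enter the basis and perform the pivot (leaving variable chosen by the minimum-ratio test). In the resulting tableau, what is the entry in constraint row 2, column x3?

15/14

Ratio test on column x2 — row 1: (5/2)/(7/2) = 5/7; row 2: entry -1/4 ≤ 0; row 3: (51/4)/(9/4) = 17/3; row 4: (13/4)/(3/4) = 13/3. Minimum is 5/7 at row 1 (u1 leaves); pivot element 7/2.
Divide row 1 by 7/2; eliminate column x2 from the other rows.
Row 2 update in column x3: 1 − (-1/4)·(2/7) = 15/14.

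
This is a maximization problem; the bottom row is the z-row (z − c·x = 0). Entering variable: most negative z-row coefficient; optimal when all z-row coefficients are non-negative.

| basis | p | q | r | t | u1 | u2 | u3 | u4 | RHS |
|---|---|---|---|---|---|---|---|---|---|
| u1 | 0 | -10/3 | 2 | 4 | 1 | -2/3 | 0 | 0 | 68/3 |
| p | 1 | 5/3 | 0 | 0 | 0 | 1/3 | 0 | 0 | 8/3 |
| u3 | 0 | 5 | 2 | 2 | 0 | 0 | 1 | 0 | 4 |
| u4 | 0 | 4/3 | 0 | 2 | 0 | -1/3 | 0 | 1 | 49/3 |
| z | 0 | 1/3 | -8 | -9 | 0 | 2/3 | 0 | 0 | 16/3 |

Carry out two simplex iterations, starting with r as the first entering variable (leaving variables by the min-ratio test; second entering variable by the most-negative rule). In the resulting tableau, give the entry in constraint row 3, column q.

Ratio test on column r — row 1: (68/3)/2 = 34/3; row 2: entry 0 ≤ 0; row 3: 4/2 = 2; row 4: entry 0 ≤ 0. Minimum is 2 at row 3 (u3 leaves); pivot element 2.
Divide row 3 by 2; eliminate column r from the other rows.
Second iteration: most negative z-row entry is -1 in column t, so t enters.
Ratio test on column t — row 1: (56/3)/2 = 28/3; row 2: entry 0 ≤ 0; row 3: 2/1 = 2; row 4: (49/3)/2 = 49/6. Minimum is 2 at row 3 (r leaves); pivot element 1.
Divide row 3 by 1; eliminate column t from the other rows.
After both pivots, the entry at constraint row 3, column q is 5/2.

5/2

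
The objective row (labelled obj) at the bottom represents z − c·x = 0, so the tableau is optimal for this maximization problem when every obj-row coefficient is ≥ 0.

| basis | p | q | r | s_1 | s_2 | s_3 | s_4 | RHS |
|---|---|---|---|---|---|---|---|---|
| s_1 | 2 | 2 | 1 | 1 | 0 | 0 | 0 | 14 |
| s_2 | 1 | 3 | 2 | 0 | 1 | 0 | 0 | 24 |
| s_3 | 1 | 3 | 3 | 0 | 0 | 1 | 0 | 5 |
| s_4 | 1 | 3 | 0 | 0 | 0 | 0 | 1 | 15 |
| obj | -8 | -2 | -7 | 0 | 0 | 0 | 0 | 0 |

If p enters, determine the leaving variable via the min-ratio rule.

Column p entries and ratios — s_1: 14/2 = 7; s_2: 24/1 = 24; s_3: 5/1 = 5; s_4: 15/1 = 15.
Smallest ratio is 5 in the row of s_3, so s_3 leaves.

s_3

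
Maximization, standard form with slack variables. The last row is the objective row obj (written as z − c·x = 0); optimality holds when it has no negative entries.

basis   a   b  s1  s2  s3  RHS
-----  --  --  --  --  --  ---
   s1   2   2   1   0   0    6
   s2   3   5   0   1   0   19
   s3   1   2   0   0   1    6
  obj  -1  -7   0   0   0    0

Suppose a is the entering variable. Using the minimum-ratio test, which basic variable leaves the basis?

Column a entries and ratios — s1: 6/2 = 3; s2: 19/3 = 19/3; s3: 6/1 = 6.
Smallest ratio is 3 in the row of s1, so s1 leaves.

s1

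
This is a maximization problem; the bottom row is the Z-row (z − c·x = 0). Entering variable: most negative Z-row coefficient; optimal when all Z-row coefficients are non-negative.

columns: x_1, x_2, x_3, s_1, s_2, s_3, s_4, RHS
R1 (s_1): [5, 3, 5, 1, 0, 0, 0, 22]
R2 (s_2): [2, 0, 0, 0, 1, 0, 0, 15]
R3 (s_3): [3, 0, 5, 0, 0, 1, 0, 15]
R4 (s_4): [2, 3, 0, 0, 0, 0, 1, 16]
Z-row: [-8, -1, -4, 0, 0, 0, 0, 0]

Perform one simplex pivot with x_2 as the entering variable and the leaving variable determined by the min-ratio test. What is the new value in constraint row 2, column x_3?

Ratio test on column x_2 — row 1: 22/3 = 22/3; row 2: entry 0 ≤ 0; row 3: entry 0 ≤ 0; row 4: 16/3 = 16/3. Minimum is 16/3 at row 4 (s_4 leaves); pivot element 3.
Divide row 4 by 3; eliminate column x_2 from the other rows.
Row 2 update in column x_3: 0 − 0·0 = 0.

0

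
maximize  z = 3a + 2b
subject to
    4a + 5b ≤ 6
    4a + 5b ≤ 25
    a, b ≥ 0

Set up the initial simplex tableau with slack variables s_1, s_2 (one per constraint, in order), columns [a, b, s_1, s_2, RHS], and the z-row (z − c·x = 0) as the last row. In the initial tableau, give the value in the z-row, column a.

The z-row carries the negated objective coefficients: the a entry is -3.

-3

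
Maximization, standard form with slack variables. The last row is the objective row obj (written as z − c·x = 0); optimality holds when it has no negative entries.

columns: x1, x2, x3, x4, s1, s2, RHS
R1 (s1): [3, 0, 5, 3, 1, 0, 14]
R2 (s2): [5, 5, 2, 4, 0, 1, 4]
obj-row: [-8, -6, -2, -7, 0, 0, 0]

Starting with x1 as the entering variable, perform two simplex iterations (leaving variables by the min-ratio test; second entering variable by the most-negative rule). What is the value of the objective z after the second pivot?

7

Ratio test on column x1 — row 1: 14/3 = 14/3; row 2: 4/5 = 4/5. Minimum is 4/5 at row 2 (s2 leaves); pivot element 5.
Pivot on row 2; the obj-row RHS becomes 0 − (-8)·(4/5) = 32/5.
Next entering variable (most negative obj-row entry -3/5): x4.
Ratio test on column x4 — row 1: (58/5)/(3/5) = 58/3; row 2: (4/5)/(4/5) = 1. Minimum is 1 at row 2 (x1 leaves); pivot element 4/5.
After the second pivot the obj-row RHS is 32/5 − (-3/5)·1 = 7.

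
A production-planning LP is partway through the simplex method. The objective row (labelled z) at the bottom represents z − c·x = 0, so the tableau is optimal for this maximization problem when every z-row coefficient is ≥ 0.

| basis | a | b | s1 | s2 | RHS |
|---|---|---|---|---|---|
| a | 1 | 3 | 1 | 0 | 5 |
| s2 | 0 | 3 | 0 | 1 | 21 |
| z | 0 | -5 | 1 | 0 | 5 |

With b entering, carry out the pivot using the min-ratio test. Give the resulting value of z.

Ratio test on column b — row 1: 5/3 = 5/3; row 2: 21/3 = 7. Minimum is 5/3 at row 1 (a leaves); pivot element 3.
Pivot on row 1; the z-row RHS becomes 5 − (-5)·(5/3) = 40/3.

40/3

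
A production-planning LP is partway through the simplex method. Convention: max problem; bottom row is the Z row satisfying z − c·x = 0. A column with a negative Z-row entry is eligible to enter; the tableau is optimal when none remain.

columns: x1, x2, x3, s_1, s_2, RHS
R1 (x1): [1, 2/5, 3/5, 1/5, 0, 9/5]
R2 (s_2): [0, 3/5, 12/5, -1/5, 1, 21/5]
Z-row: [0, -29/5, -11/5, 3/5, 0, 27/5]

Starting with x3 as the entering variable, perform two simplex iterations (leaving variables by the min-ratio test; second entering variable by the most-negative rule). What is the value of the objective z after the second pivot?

25

Ratio test on column x3 — row 1: (9/5)/(3/5) = 3; row 2: (21/5)/(12/5) = 7/4. Minimum is 7/4 at row 2 (s_2 leaves); pivot element 12/5.
Pivot on row 2; the Z-row RHS becomes 27/5 − (-11/5)·(7/4) = 37/4.
Next entering variable (most negative Z-row entry -21/4): x2.
Ratio test on column x2 — row 1: (3/4)/(1/4) = 3; row 2: (7/4)/(1/4) = 7. Minimum is 3 at row 1 (x1 leaves); pivot element 1/4.
After the second pivot the Z-row RHS is 37/4 − (-21/4)·3 = 25.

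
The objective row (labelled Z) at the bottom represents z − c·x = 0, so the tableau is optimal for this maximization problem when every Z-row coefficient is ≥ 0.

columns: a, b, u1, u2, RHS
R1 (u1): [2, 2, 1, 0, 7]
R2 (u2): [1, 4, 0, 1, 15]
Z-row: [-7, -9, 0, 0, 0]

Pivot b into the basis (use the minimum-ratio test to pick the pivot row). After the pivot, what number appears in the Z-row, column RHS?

63/2

Ratio test on column b — row 1: 7/2 = 7/2; row 2: 15/4 = 15/4. Minimum is 7/2 at row 1 (u1 leaves); pivot element 2.
Divide row 1 by 2; eliminate column b from the other rows.
Z-row update in column RHS: 0 − (-9)·(7/2) = 63/2.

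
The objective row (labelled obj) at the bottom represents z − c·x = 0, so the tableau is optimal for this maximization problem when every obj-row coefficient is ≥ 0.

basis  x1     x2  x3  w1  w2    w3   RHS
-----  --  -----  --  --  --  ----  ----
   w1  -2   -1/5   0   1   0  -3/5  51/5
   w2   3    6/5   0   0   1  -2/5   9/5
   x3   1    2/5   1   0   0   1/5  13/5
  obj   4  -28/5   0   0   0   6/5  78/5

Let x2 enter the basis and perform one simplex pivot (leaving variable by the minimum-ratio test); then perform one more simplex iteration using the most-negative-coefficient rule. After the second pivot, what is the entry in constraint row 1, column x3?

2

Ratio test on column x2 — row 1: entry -1/5 ≤ 0; row 2: (9/5)/(6/5) = 3/2; row 3: (13/5)/(2/5) = 13/2. Minimum is 3/2 at row 2 (w2 leaves); pivot element 6/5.
Divide row 2 by 6/5; eliminate column x2 from the other rows.
Second iteration: most negative obj-row entry is -2/3 in column w3, so w3 enters.
Ratio test on column w3 — row 1: entry -2/3 ≤ 0; row 2: entry -1/3 ≤ 0; row 3: 2/(1/3) = 6. Minimum is 6 at row 3 (x3 leaves); pivot element 1/3.
Divide row 3 by 1/3; eliminate column w3 from the other rows.
After both pivots, the entry at constraint row 1, column x3 is 2.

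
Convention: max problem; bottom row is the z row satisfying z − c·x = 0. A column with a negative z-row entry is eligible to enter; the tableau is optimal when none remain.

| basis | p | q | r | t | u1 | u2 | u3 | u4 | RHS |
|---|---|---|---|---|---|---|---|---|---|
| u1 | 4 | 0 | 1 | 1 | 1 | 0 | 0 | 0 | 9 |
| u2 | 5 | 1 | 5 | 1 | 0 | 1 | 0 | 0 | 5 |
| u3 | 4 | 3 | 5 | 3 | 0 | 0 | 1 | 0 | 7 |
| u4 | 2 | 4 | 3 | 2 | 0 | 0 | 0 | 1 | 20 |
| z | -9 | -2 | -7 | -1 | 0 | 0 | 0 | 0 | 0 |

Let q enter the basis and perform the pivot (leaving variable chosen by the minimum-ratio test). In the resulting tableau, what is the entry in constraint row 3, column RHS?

7/3

Ratio test on column q — row 1: entry 0 ≤ 0; row 2: 5/1 = 5; row 3: 7/3 = 7/3; row 4: 20/4 = 5. Minimum is 7/3 at row 3 (u3 leaves); pivot element 3.
Divide row 3 by 3; eliminate column q from the other rows.
In the new row 3, the RHS entry is the old entry divided by the pivot: 7/3 = 7/3.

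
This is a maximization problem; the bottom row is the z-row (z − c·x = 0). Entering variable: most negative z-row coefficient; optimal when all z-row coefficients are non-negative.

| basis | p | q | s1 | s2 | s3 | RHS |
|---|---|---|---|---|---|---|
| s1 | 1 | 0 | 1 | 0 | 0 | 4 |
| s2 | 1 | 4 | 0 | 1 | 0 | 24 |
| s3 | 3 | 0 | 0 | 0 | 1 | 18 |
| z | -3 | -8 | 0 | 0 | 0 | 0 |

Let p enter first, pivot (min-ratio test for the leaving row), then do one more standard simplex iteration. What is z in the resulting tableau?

52

Ratio test on column p — row 1: 4/1 = 4; row 2: 24/1 = 24; row 3: 18/3 = 6. Minimum is 4 at row 1 (s1 leaves); pivot element 1.
Pivot on row 1; the z-row RHS becomes 0 − (-3)·4 = 12.
Next entering variable (most negative z-row entry -8): q.
Ratio test on column q — row 1: entry 0 ≤ 0; row 2: 20/4 = 5; row 3: entry 0 ≤ 0. Minimum is 5 at row 2 (s2 leaves); pivot element 4.
After the second pivot the z-row RHS is 12 − (-8)·5 = 52.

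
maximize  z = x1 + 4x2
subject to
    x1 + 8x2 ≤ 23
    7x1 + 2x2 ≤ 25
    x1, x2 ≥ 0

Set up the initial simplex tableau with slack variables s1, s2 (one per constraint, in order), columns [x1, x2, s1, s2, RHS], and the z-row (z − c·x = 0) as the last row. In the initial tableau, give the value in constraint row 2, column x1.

Constraint 2 has coefficient 7 on x1.

7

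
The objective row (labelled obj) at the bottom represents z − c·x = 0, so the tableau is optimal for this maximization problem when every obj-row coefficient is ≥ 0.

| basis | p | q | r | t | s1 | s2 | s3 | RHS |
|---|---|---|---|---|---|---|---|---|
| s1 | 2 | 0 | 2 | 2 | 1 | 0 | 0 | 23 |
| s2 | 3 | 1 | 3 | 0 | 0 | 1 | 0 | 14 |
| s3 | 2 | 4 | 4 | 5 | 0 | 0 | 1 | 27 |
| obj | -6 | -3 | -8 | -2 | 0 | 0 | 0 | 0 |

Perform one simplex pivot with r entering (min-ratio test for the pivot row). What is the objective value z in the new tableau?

Ratio test on column r — row 1: 23/2 = 23/2; row 2: 14/3 = 14/3; row 3: 27/4 = 27/4. Minimum is 14/3 at row 2 (s2 leaves); pivot element 3.
Pivot on row 2; the obj-row RHS becomes 0 − (-8)·(14/3) = 112/3.

112/3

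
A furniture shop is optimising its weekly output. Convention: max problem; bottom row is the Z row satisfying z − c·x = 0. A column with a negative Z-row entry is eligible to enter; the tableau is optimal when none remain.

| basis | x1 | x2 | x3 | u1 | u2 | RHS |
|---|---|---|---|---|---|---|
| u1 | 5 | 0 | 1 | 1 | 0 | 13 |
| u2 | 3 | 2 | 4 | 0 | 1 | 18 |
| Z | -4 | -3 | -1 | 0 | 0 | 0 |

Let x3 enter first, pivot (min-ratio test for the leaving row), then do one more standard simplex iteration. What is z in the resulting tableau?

11

Ratio test on column x3 — row 1: 13/1 = 13; row 2: 18/4 = 9/2. Minimum is 9/2 at row 2 (u2 leaves); pivot element 4.
Pivot on row 2; the Z-row RHS becomes 0 − (-1)·(9/2) = 9/2.
Next entering variable (most negative Z-row entry -13/4): x1.
Ratio test on column x1 — row 1: (17/2)/(17/4) = 2; row 2: (9/2)/(3/4) = 6. Minimum is 2 at row 1 (u1 leaves); pivot element 17/4.
After the second pivot the Z-row RHS is 9/2 − (-13/4)·2 = 11.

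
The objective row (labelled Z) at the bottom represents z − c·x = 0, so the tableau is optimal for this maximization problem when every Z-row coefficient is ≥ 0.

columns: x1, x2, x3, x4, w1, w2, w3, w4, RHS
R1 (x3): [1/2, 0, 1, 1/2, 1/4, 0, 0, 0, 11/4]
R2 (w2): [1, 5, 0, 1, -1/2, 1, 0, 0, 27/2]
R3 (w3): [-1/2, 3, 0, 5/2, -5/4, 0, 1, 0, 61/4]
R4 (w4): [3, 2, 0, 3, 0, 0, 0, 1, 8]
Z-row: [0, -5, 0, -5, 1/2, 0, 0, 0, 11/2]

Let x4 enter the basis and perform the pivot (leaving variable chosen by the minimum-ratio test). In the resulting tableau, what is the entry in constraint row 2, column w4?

-1/3

Ratio test on column x4 — row 1: (11/4)/(1/2) = 11/2; row 2: (27/2)/1 = 27/2; row 3: (61/4)/(5/2) = 61/10; row 4: 8/3 = 8/3. Minimum is 8/3 at row 4 (w4 leaves); pivot element 3.
Divide row 4 by 3; eliminate column x4 from the other rows.
Row 2 update in column w4: 0 − 1·(1/3) = -1/3.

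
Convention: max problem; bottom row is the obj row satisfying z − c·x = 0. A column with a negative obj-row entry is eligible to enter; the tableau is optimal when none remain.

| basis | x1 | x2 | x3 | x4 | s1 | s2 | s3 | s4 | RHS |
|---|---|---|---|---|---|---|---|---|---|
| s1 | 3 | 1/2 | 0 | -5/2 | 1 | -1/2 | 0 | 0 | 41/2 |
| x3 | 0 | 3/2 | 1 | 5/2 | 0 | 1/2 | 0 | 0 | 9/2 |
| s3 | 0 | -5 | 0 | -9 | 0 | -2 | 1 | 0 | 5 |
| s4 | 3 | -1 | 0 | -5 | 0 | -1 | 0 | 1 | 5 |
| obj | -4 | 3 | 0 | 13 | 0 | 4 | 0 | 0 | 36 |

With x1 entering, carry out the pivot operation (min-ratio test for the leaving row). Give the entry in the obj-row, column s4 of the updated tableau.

Ratio test on column x1 — row 1: (41/2)/3 = 41/6; row 2: entry 0 ≤ 0; row 3: entry 0 ≤ 0; row 4: 5/3 = 5/3. Minimum is 5/3 at row 4 (s4 leaves); pivot element 3.
Divide row 4 by 3; eliminate column x1 from the other rows.
obj-row update in column s4: 0 − (-4)·(1/3) = 4/3.

4/3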